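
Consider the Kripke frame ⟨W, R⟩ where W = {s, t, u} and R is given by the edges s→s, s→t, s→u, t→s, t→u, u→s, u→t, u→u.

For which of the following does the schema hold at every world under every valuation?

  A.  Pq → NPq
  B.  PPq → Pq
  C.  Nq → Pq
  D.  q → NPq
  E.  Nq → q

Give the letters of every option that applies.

R is not reflexive: not t R t.
R is symmetric: every R-edge is matched by its reverse.
R is not transitive: t R s and s R t but not t R t.
R is not euclidean: s R t and s R t but not t R t.
R is serial: every world has an R-successor.
(A) Pq → NPq is axiom 5; it is valid on a frame exactly when R is euclidean. R is not euclidean, so not valid.
(B) PPq → Pq is the dual of axiom 4; it is valid on a frame exactly when R is transitive. R is not transitive, so not valid.
(C) Nq → Pq is axiom D; it is valid on a frame exactly when R is serial. R is serial, so valid.
(D) q → NPq is axiom B; it is valid on a frame exactly when R is symmetric. R is symmetric, so valid.
(E) Nq → q is axiom T, which corresponds to reflexivity. R is not reflexive — not valid.

C, D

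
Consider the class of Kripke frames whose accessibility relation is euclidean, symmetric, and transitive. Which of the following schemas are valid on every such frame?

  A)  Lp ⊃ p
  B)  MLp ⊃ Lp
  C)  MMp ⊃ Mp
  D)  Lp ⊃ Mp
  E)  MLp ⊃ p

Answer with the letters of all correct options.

B, C, E

(A) Lp ⊃ p is axiom T; it is valid on a frame exactly when R is reflexive. Such an R need not be reflexive, so not valid.
(B) MLp ⊃ Lp is the dual of axiom 5, which corresponds to the euclidean property. Every such R is euclidean — valid.
(C) the dual of axiom 4: valid iff R is transitive. Every such R is transitive — valid.
(D) Lp ⊃ Mp is axiom D; it is valid on a frame exactly when R is serial. Such an R need not be serial, so not valid.
(E) MLp ⊃ p is the dual of axiom B, which corresponds to symmetry. Every such R is symmetric — valid.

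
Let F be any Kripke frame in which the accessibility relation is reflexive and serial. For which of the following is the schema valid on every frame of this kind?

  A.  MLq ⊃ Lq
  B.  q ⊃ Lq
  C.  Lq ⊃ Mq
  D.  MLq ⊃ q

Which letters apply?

C

(A) the dual of axiom 5: valid iff R is euclidean. Such an R need not be euclidean — not valid.
(B) q ⊃ Lq is equivalent to ◇p→p; it holds exactly when R ⊆ identity. Such an R need not be a subset of the identity — not valid.
(C) Lq ⊃ Mq is axiom D, which corresponds to seriality. Every such R is serial — valid.
(D) the dual of axiom B: valid iff R is symmetric. Such an R need not be symmetric — not valid.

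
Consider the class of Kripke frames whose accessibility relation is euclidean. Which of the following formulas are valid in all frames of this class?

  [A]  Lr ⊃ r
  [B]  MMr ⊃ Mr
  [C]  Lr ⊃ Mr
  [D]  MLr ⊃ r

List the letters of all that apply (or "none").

(A) Lr ⊃ r is axiom T; it is valid on a frame exactly when R is reflexive. Such an R need not be reflexive, so not valid.
(B) MMr ⊃ Mr (the dual of axiom 4) characterises the transitive frames. Such an R need not be transitive — not valid.
(C) Lr ⊃ Mr is axiom D; it is valid on a frame exactly when R is serial. Such an R need not be serial, so not valid.
(D) MLr ⊃ r (the dual of axiom B) characterises the symmetric frames. Such an R need not be symmetric — not valid.

none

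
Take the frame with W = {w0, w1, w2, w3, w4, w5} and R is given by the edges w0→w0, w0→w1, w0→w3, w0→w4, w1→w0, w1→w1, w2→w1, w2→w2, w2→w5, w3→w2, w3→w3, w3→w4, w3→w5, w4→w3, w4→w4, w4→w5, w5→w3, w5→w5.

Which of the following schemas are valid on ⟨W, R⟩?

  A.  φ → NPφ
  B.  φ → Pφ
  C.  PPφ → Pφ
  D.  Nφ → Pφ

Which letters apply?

R is reflexive: each world relates to itself.
R is not symmetric: w0 R w3 but not w3 R w0.
R is not transitive: w0 R w3 and w3 R w2 but not w0 R w2.
R is serial: every world has an R-successor.
(A) φ → NPφ is axiom B; it is valid on a frame exactly when R is symmetric. R is not symmetric, so not valid.
(B) φ → Pφ (the dual of axiom T) characterises the reflexive frames. R is reflexive — valid.
(C) PPφ → Pφ (the dual of axiom 4) characterises the transitive frames. R is not transitive — not valid.
(D) Nφ → Pφ (axiom D) characterises the serial frames. R is serial — valid.

B, D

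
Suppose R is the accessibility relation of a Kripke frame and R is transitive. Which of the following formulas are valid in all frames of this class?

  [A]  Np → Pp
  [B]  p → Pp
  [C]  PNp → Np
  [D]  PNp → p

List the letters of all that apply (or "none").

(A) Np → Pp is axiom D; it is valid on a frame exactly when R is serial. Such an R need not be serial, so not valid.
(B) p → Pp is the dual of axiom T, which corresponds to reflexivity. Such an R need not be reflexive — not valid.
(C) PNp → Np is the dual of axiom 5; it is valid on a frame exactly when R is euclidean. Such an R need not be euclidean, so not valid.
(D) PNp → p is the dual of axiom B; it is valid on a frame exactly when R is symmetric. Such an R need not be symmetric, so not valid.

none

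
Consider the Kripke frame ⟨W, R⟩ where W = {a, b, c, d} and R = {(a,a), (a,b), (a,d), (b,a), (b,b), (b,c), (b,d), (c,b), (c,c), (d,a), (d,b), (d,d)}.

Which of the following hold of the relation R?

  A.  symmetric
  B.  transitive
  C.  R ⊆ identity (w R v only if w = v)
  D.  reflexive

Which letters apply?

(A) symmetric: every R-edge is matched by its reverse.
(B) not transitive: a R b and b R c but not a R c.
(C) not ⊆ identity: a R b with a ≠ b.
(D) reflexive: each world relates to itself.

A, D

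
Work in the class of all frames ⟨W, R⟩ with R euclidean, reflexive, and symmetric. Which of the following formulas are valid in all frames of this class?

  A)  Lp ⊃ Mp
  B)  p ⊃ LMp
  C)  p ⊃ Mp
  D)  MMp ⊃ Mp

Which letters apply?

A relation that is euclidean, reflexive, and symmetric is also serial and transitive.
(A) Lp ⊃ Mp is axiom D, which corresponds to seriality. Every such R is serial — valid.
(B) p ⊃ LMp (axiom B) characterises the symmetric frames. Every such R is symmetric — valid.
(C) p ⊃ Mp (the dual of axiom T) characterises the reflexive frames. Every such R is reflexive — valid.
(D) MMp ⊃ Mp is the dual of axiom 4; it is valid on a frame exactly when R is transitive. Every such R is transitive, so valid.

A, B, C, D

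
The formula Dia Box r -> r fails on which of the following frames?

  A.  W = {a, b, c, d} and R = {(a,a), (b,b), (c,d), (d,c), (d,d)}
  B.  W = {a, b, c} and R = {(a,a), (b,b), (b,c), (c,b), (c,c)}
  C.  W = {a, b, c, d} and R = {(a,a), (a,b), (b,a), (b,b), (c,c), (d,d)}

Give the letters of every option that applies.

The schema Dia Box r -> r is the dual of axiom B; it is valid on a frame iff R is symmetric.
(A) R is symmetric (every R-edge is matched by its reverse), so the schema is valid here.
(B) R is symmetric (every R-edge is matched by its reverse), so the schema is valid here.
(C) R is symmetric (every R-edge is matched by its reverse), so the schema is valid here.

none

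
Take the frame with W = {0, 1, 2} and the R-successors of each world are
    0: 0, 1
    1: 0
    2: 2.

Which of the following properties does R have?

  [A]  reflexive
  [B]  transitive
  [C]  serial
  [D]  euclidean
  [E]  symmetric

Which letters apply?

C, E

(A) not reflexive: not 1 R 1.
(B) not transitive: 1 R 0 and 0 R 1 but not 1 R 1.
(C) serial: every world has an R-successor.
(D) not euclidean: 0 R 1 and 0 R 1 but not 1 R 1.
(E) symmetric: every R-edge is matched by its reverse.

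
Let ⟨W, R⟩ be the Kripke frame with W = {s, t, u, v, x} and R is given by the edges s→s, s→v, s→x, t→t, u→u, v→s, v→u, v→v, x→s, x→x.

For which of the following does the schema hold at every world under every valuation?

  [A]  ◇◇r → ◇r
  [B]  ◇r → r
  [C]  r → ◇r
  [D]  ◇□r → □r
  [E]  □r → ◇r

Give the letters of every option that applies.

C, E

R is reflexive: each world relates to itself.
R is not transitive: s R v and v R u but not s R u.
R is not euclidean: s R v and s R x but not v R x.
R is serial: every world has an R-successor.
R is not a subset of the identity: s R v with s ≠ v.
(A) ◇◇r → ◇r is the dual of axiom 4; it is valid on a frame exactly when R is transitive. R is not transitive, so not valid.
(B) ◇r → r is valid only on frames where every R-edge is a self-loop. Here R ⊄ identity — not valid.
(C) r → ◇r is the dual of axiom T, which corresponds to reflexivity. R is reflexive — valid.
(D) the dual of axiom 5: valid iff R is euclidean. R is not euclidean — not valid.
(E) □r → ◇r (axiom D) characterises the serial frames. R is serial — valid.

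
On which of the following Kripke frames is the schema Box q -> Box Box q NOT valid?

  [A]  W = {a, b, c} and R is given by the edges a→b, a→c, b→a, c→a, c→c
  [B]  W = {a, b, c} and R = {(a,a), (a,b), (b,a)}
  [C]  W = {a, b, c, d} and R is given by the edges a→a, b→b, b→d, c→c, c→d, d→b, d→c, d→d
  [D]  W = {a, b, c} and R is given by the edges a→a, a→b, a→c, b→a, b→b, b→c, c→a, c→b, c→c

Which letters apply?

The schema Box q -> Box Box q is axiom 4; it is valid on a frame iff R is transitive.
(A) R is not transitive (a R b and b R a but not a R a), so the schema fails here.
(B) R is not transitive (b R a and a R b but not b R b), so the schema fails here.
(C) R is not transitive (b R d and d R c but not b R c), so the schema fails here.
(D) R is transitive (R is closed under composition), so the schema is valid here.

A, B, C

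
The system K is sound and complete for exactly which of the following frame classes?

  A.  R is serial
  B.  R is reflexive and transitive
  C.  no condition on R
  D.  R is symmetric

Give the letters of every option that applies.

C

(A) this class determines D, not K.
(B) this class determines S4, not K.
(C) K is sound and complete for exactly this class.
(D) this class determines KB, not K.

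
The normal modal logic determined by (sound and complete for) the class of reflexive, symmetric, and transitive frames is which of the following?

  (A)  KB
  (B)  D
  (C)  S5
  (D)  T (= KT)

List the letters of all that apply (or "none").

(A) KB is determined by the class of symmetric frames.
(B) D is determined by the class of serial frames.
(C) S5 is determined by exactly this class.
(D) T (= KT) is determined by the class of reflexive frames.

C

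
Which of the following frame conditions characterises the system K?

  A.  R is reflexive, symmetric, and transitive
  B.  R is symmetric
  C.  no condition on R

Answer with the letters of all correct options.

(A) this class determines S5, not K.
(B) this class determines KB, not K.
(C) K is sound and complete for exactly this class.

C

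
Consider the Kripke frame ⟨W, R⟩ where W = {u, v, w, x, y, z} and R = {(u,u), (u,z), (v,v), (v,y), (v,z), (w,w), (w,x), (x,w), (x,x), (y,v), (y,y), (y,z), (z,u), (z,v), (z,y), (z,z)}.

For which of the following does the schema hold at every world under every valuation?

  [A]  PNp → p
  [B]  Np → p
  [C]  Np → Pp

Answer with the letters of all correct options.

A, B, C

R is reflexive: each world relates to itself.
R is symmetric: every R-edge is matched by its reverse.
R is serial: every world has an R-successor.
(A) PNp → p is the dual of axiom B, which corresponds to symmetry. R is symmetric — valid.
(B) Np → p is axiom T, which corresponds to reflexivity. R is reflexive — valid.
(C) Np → Pp is axiom D, which corresponds to seriality. R is serial — valid.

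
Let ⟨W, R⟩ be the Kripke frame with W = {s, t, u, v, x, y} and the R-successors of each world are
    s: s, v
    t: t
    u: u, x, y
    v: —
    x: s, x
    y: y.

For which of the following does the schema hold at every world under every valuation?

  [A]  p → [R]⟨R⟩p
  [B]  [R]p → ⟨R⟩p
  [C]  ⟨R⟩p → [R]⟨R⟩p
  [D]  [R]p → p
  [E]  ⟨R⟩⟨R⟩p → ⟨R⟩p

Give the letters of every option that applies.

none

R is not reflexive: not v R v.
R is not symmetric: s R v but not v R s.
R is not transitive: u R x and x R s but not u R s.
R is not euclidean: s R v and s R s but not v R s.
R is not serial: v has no R-successor.
(A) p → [R]⟨R⟩p is axiom B; it is valid on a frame exactly when R is symmetric. R is not symmetric, so not valid.
(B) [R]p → ⟨R⟩p is axiom D; it is valid on a frame exactly when R is serial. R is not serial, so not valid.
(C) ⟨R⟩p → [R]⟨R⟩p is axiom 5; it is valid on a frame exactly when R is euclidean. R is not euclidean, so not valid.
(D) [R]p → p (axiom T) characterises the reflexive frames. R is not reflexive — not valid.
(E) ⟨R⟩⟨R⟩p → ⟨R⟩p is the dual of axiom 4, which corresponds to transitivity. R is not transitive — not valid.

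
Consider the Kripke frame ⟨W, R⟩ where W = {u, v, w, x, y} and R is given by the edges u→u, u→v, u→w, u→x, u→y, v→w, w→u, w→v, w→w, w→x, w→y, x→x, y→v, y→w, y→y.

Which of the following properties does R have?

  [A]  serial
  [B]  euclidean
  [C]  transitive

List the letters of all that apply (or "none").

(A) serial: every world has an R-successor.
(B) not euclidean: u R v and u R u but not v R u.
(C) not transitive: v R w and w R u but not v R u.

A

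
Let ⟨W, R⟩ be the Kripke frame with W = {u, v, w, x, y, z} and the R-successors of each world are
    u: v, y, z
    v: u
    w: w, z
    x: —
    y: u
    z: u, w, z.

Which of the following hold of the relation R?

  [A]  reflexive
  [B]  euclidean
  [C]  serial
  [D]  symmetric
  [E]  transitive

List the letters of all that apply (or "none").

D

(A) not reflexive: not u R u.
(B) not euclidean: u R v and u R y but not v R y.
(C) not serial: x has no R-successor.
(D) symmetric: every R-edge is matched by its reverse.
(E) not transitive: u R v and v R u but not u R u.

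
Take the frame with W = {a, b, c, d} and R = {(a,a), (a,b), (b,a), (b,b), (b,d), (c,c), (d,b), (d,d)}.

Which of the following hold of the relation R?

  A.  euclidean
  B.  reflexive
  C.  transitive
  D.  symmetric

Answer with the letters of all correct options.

B, D

(A) not euclidean: b R a and b R d but not a R d.
(B) reflexive: each world relates to itself.
(C) not transitive: a R b and b R d but not a R d.
(D) symmetric: every R-edge is matched by its reverse.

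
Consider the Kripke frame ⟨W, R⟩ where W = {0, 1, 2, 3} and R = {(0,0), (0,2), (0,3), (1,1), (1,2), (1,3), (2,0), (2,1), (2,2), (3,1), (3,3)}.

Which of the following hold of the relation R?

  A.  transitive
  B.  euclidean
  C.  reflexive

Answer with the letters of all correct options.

C

(A) not transitive: 0 R 2 and 2 R 1 but not 0 R 1.
(B) not euclidean: 0 R 2 and 0 R 3 but not 2 R 3.
(C) reflexive: each world relates to itself.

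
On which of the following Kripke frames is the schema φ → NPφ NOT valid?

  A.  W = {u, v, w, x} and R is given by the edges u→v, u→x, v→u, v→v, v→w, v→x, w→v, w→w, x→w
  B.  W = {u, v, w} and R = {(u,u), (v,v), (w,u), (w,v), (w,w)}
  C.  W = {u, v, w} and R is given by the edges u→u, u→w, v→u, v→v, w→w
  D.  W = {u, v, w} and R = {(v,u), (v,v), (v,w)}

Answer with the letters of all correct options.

A, B, C, D

The schema φ → NPφ is axiom B; it is valid on a frame iff R is symmetric.
(A) R is not symmetric (u R x but not x R u), so the schema fails here.
(B) R is not symmetric (w R u but not u R w), so the schema fails here.
(C) R is not symmetric (u R w but not w R u), so the schema fails here.
(D) R is not symmetric (v R u but not u R v), so the schema fails here.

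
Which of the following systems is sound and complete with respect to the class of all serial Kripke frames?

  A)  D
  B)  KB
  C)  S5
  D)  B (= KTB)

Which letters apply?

A

(A) D is determined by exactly this class.
(B) KB is determined by the class of symmetric frames.
(C) S5 is determined by the class of reflexive, symmetric, and transitive frames.
(D) B (= KTB) is determined by the class of reflexive and symmetric frames.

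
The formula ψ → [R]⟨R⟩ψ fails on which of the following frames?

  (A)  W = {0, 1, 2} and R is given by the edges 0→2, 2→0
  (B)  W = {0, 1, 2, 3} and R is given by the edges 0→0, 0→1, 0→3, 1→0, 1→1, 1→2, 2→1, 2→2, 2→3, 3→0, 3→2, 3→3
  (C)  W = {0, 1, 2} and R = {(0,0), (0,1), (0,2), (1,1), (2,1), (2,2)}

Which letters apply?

The schema ψ → [R]⟨R⟩ψ is axiom B; it is valid on a frame iff R is symmetric.
(A) R is symmetric (every R-edge is matched by its reverse), so the schema is valid here.
(B) R is symmetric (every R-edge is matched by its reverse), so the schema is valid here.
(C) R is not symmetric (0 R 1 but not 1 R 0), so the schema fails here.

C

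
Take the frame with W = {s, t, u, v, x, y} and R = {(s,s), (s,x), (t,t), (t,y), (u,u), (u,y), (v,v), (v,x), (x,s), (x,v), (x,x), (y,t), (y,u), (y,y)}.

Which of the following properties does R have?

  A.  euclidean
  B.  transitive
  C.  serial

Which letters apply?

(A) not euclidean: x R s and x R v but not s R v.
(B) not transitive: s R x and x R v but not s R v.
(C) serial: every world has an R-successor.

C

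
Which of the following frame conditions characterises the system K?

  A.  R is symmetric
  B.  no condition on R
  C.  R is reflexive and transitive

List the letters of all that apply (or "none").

B

(A) this class determines KB, not K.
(B) K is sound and complete for exactly this class.
(C) this class determines S4, not K.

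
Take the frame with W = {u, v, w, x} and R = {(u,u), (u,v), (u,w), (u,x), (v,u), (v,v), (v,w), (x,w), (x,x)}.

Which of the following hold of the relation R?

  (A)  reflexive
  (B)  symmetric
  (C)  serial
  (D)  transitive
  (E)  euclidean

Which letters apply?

none

(A) not reflexive: not w R w.
(B) not symmetric: u R w but not w R u.
(C) not serial: w has no R-successor.
(D) not transitive: v R u and u R x but not v R x.
(E) not euclidean: u R v and u R x but not v R x.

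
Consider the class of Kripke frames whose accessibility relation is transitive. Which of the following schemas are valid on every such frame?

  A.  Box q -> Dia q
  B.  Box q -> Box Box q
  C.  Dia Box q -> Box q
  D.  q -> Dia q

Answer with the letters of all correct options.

(A) Box q -> Dia q is axiom D; it is valid on a frame exactly when R is serial. Such an R need not be serial, so not valid.
(B) axiom 4: valid iff R is transitive. Every such R is transitive — valid.
(C) the dual of axiom 5: valid iff R is euclidean. Such an R need not be euclidean — not valid.
(D) q -> Dia q (the dual of axiom T) characterises the reflexive frames. Such an R need not be reflexive — not valid.

B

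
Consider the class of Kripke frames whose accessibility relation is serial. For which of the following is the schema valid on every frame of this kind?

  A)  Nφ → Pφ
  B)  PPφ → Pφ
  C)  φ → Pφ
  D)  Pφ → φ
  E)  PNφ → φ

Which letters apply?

A

(A) Nφ → Pφ is axiom D, which corresponds to seriality. Every such R is serial — valid.
(B) PPφ → Pφ (the dual of axiom 4) characterises the transitive frames. Such an R need not be transitive — not valid.
(C) φ → Pφ is the dual of axiom T; it is valid on a frame exactly when R is reflexive. Such an R need not be reflexive, so not valid.
(D) Pφ → φ is valid only on frames where every R-edge is a self-loop. Such an R need not be a subset of the identity — not valid.
(E) PNφ → φ (the dual of axiom B) characterises the symmetric frames. Such an R need not be symmetric — not valid.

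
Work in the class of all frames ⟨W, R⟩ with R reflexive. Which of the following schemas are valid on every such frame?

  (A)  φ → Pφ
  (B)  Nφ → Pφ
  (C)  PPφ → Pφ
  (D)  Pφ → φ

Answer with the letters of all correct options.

A, B

A reflexive relation is serial.
(A) the dual of axiom T: valid iff R is reflexive. Every such R is reflexive — valid.
(B) Nφ → Pφ is axiom D, which corresponds to seriality. Every such R is serial — valid.
(C) PPφ → Pφ (the dual of axiom 4) characterises the transitive frames. Such an R need not be transitive — not valid.
(D) Pφ → φ is the converse of T; it holds exactly when R ⊆ identity. Such an R need not be a subset of the identity — not valid.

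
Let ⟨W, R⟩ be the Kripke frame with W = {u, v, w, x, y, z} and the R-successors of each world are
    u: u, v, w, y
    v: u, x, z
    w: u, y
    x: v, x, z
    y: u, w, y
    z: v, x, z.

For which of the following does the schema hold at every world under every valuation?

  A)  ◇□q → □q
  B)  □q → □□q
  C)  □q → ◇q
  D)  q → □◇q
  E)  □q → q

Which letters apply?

C, D

R is not reflexive: not v R v.
R is symmetric: every R-edge is matched by its reverse.
R is not transitive: u R v and v R x but not u R x.
R is not euclidean: u R v and u R w but not v R w.
R is serial: every world has an R-successor.
(A) ◇□q → □q is the dual of axiom 5, which corresponds to the euclidean property. R is not euclidean — not valid.
(B) axiom 4: valid iff R is transitive. R is not transitive — not valid.
(C) □q → ◇q (axiom D) characterises the serial frames. R is serial — valid.
(D) q → □◇q (axiom B) characterises the symmetric frames. R is symmetric — valid.
(E) □q → q is axiom T, which corresponds to reflexivity. R is not reflexive — not valid.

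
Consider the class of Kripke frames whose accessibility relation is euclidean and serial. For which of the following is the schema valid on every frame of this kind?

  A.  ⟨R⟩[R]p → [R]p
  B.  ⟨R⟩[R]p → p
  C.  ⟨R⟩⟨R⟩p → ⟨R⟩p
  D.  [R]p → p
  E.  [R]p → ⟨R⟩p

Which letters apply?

A, E

(A) ⟨R⟩[R]p → [R]p is the dual of axiom 5, which corresponds to the euclidean property. Every such R is euclidean — valid.
(B) ⟨R⟩[R]p → p is the dual of axiom B, which corresponds to symmetry. Such an R need not be symmetric — not valid.
(C) ⟨R⟩⟨R⟩p → ⟨R⟩p (the dual of axiom 4) characterises the transitive frames. Such an R need not be transitive — not valid.
(D) [R]p → p (axiom T) characterises the reflexive frames. Such an R need not be reflexive — not valid.
(E) [R]p → ⟨R⟩p (axiom D) characterises the serial frames. Every such R is serial — valid.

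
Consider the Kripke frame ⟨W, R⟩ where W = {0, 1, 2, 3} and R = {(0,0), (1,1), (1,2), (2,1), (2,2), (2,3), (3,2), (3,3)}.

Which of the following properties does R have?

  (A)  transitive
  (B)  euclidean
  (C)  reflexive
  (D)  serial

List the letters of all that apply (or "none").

(A) not transitive: 1 R 2 and 2 R 3 but not 1 R 3.
(B) not euclidean: 2 R 1 and 2 R 3 but not 1 R 3.
(C) reflexive: each world relates to itself.
(D) serial: every world has an R-successor.

C, D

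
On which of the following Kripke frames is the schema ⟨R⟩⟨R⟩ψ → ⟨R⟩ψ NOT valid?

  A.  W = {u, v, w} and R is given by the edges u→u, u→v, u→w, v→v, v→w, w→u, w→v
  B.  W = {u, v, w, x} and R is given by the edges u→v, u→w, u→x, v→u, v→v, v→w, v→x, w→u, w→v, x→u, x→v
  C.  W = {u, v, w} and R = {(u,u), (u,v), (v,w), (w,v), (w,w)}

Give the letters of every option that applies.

A, B, C

The schema ⟨R⟩⟨R⟩ψ → ⟨R⟩ψ is the dual of axiom 4; it is valid on a frame iff R is transitive.
(A) R is not transitive (v R w and w R u but not v R u), so the schema fails here.
(B) R is not transitive (u R v and v R u but not u R u), so the schema fails here.
(C) R is not transitive (u R v and v R w but not u R w), so the schema fails here.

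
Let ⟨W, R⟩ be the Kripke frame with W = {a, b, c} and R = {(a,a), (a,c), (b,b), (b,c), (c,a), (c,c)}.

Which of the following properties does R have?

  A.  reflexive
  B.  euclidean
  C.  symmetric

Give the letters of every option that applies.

A

(A) reflexive: each world relates to itself.
(B) not euclidean: b R c and b R b but not c R b.
(C) not symmetric: b R c but not c R b.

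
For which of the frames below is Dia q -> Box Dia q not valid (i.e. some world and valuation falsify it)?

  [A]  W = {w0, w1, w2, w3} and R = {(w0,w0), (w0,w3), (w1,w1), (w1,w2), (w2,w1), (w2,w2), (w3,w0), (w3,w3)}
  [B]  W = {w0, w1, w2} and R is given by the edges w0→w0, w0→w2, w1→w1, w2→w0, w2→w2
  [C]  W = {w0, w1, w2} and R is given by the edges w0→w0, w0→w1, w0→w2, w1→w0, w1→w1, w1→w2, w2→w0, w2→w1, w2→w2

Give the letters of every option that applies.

The schema Dia q -> Box Dia q is axiom 5; it is valid on a frame iff R is euclidean.
(A) R is euclidean (any two R-successors of the same world are R-related), so the schema is valid here.
(B) R is euclidean (any two R-successors of the same world are R-related), so the schema is valid here.
(C) R is euclidean (any two R-successors of the same world are R-related), so the schema is valid here.

none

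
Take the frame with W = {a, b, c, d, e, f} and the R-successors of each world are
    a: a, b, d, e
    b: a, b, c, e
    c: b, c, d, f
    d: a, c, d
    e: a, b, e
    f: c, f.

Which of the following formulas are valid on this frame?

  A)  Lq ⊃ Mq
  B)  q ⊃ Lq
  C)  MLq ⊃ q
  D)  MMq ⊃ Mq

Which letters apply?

R is symmetric: every R-edge is matched by its reverse.
R is not transitive: a R b and b R c but not a R c.
R is serial: every world has an R-successor.
R is not a subset of the identity: a R b with a ≠ b.
(A) Lq ⊃ Mq is axiom D; it is valid on a frame exactly when R is serial. R is serial, so valid.
(B) q ⊃ Lq is equivalent to ◇p→p; it holds exactly when R ⊆ identity. Here R ⊄ identity — not valid.
(C) MLq ⊃ q is the dual of axiom B, which corresponds to symmetry. R is symmetric — valid.
(D) MMq ⊃ Mq (the dual of axiom 4) characterises the transitive frames. R is not transitive — not valid.

A, C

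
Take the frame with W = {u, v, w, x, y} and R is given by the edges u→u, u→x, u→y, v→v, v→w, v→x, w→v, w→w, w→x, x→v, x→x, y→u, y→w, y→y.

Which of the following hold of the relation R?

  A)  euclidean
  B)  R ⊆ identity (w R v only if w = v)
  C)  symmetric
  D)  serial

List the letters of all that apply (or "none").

D

(A) not euclidean: u R x and u R u but not x R u.
(B) not ⊆ identity: u R x with u ≠ x.
(C) not symmetric: u R x but not x R u.
(D) serial: every world has an R-successor.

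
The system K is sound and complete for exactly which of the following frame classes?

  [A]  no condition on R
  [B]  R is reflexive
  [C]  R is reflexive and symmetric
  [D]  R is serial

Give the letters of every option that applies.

A

(A) K is sound and complete for exactly this class.
(B) this class determines T (= KT), not K.
(C) this class determines B (= KTB), not K.
(D) this class determines D, not K.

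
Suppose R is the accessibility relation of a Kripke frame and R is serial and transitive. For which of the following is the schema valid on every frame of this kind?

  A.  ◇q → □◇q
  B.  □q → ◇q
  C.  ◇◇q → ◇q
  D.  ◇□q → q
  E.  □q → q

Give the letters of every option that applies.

B, C

(A) ◇q → □◇q is axiom 5, which corresponds to the euclidean property. Such an R need not be euclidean — not valid.
(B) □q → ◇q is axiom D, which corresponds to seriality. Every such R is serial — valid.
(C) the dual of axiom 4: valid iff R is transitive. Every such R is transitive — valid.
(D) ◇□q → q is the dual of axiom B; it is valid on a frame exactly when R is symmetric. Such an R need not be symmetric, so not valid.
(E) □q → q is axiom T; it is valid on a frame exactly when R is reflexive. Such an R need not be reflexive, so not valid.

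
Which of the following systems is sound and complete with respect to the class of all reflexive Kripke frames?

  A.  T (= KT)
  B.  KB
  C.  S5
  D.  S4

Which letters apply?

A

(A) T (= KT) is determined by exactly this class.
(B) KB is determined by the class of symmetric frames.
(C) S5 is determined by the class of reflexive, symmetric, and transitive frames.
(D) S4 is determined by the class of reflexive and transitive frames.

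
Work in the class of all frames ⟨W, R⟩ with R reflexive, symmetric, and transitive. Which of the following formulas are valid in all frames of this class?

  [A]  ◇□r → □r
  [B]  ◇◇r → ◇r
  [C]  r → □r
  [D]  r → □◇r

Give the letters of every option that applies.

A relation that is reflexive, symmetric, and transitive is also euclidean and serial.
(A) ◇□r → □r is the dual of axiom 5, which corresponds to the euclidean property. Every such R is euclidean — valid.
(B) ◇◇r → ◇r is the dual of axiom 4, which corresponds to transitivity. Every such R is transitive — valid.
(C) r → □r (equivalent to ◇p→p) corresponds to R being a subset of the identity. Such an R need not be a subset of the identity, so not valid.
(D) r → □◇r is axiom B, which corresponds to symmetry. Every such R is symmetric — valid.

A, B, D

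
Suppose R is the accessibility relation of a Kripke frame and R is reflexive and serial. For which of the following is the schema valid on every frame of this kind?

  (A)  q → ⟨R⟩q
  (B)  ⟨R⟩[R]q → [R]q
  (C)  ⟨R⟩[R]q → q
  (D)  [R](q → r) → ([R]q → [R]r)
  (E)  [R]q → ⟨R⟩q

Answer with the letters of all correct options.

A, D, E

(A) q → ⟨R⟩q (the dual of axiom T) characterises the reflexive frames. Every such R is reflexive — valid.
(B) ⟨R⟩[R]q → [R]q (the dual of axiom 5) characterises the euclidean frames. Such an R need not be euclidean — not valid.
(C) ⟨R⟩[R]q → q (the dual of axiom B) characterises the symmetric frames. Such an R need not be symmetric — not valid.
(D) [R](q → r) → ([R]q → [R]r) is axiom K, valid on every Kripke frame — valid.
(E) [R]q → ⟨R⟩q (axiom D) characterises the serial frames. Every such R is serial — valid.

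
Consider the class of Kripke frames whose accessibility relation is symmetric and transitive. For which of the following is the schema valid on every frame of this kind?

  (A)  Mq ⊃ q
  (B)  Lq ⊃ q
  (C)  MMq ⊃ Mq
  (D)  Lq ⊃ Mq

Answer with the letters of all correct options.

C

A symmetric transitive relation is euclidean (uRv and uRw give vRu by symmetry, then vRw by transitivity).
(A) Mq ⊃ q (the converse of T) corresponds to R being a subset of the identity. Such an R need not be a subset of the identity, so not valid.
(B) Lq ⊃ q (axiom T) characterises the reflexive frames. Such an R need not be reflexive — not valid.
(C) MMq ⊃ Mq (the dual of axiom 4) characterises the transitive frames. Every such R is transitive — valid.
(D) Lq ⊃ Mq is axiom D, which corresponds to seriality. Such an R need not be serial — not valid.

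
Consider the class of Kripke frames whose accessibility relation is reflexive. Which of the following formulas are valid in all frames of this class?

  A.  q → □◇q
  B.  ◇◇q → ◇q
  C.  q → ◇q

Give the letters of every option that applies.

A reflexive relation is serial.
(A) q → □◇q (axiom B) characterises the symmetric frames. Such an R need not be symmetric — not valid.
(B) ◇◇q → ◇q is the dual of axiom 4; it is valid on a frame exactly when R is transitive. Such an R need not be transitive, so not valid.
(C) q → ◇q is the dual of axiom T; it is valid on a frame exactly when R is reflexive. Every such R is reflexive, so valid.

C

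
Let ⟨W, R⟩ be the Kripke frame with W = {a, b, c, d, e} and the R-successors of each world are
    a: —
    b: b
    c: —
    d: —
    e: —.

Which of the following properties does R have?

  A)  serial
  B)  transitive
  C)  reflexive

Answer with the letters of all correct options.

(A) not serial: a has no R-successor.
(B) transitive: R is closed under composition.
(C) not reflexive: not a R a.

B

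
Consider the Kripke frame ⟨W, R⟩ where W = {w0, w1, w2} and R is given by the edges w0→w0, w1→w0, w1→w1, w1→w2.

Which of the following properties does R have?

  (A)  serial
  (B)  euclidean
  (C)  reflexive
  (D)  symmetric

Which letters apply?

none

(A) not serial: w2 has no R-successor.
(B) not euclidean: w1 R w0 and w1 R w1 but not w0 R w1.
(C) not reflexive: not w2 R w2.
(D) not symmetric: w1 R w0 but not w0 R w1.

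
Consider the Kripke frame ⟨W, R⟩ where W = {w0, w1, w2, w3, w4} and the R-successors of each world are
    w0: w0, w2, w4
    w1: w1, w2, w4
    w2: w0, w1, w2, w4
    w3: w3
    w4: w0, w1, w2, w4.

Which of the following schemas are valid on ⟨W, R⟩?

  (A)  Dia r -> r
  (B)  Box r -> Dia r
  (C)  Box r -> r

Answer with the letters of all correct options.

R is reflexive: each world relates to itself.
R is serial: every world has an R-successor.
R is not a subset of the identity: w0 R w2 with w0 ≠ w2.
(A) Dia r -> r (the converse of T) corresponds to R being a subset of the identity. Here R ⊄ identity, so not valid.
(B) Box r -> Dia r (axiom D) characterises the serial frames. R is serial — valid.
(C) axiom T: valid iff R is reflexive. R is reflexive — valid.

B, C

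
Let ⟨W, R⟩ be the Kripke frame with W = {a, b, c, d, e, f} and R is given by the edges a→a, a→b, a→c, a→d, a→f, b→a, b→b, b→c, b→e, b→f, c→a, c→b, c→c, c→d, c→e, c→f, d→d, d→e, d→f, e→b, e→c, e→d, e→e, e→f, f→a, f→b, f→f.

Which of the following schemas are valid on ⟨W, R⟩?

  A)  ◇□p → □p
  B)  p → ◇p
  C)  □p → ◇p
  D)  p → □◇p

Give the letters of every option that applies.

B, C

R is reflexive: each world relates to itself.
R is not symmetric: a R d but not d R a.
R is not euclidean: a R b and a R d but not b R d.
R is serial: every world has an R-successor.
(A) ◇□p → □p (the dual of axiom 5) characterises the euclidean frames. R is not euclidean — not valid.
(B) p → ◇p is the dual of axiom T; it is valid on a frame exactly when R is reflexive. R is reflexive, so valid.
(C) □p → ◇p is axiom D; it is valid on a frame exactly when R is serial. R is serial, so valid.
(D) p → □◇p (axiom B) characterises the symmetric frames. R is not symmetric — not valid.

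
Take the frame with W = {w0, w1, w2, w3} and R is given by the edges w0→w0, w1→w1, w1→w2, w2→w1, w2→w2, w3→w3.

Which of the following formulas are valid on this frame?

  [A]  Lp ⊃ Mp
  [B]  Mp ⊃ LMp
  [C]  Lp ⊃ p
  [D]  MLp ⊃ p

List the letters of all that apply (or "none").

R is reflexive: each world relates to itself.
R is symmetric: every R-edge is matched by its reverse.
R is euclidean: any two R-successors of the same world are R-related.
R is serial: every world has an R-successor.
(A) axiom D: valid iff R is serial. R is serial — valid.
(B) Mp ⊃ LMp is axiom 5; it is valid on a frame exactly when R is euclidean. R is euclidean, so valid.
(C) Lp ⊃ p is axiom T, which corresponds to reflexivity. R is reflexive — valid.
(D) MLp ⊃ p is the dual of axiom B, which corresponds to symmetry. R is symmetric — valid.

A, B, C, D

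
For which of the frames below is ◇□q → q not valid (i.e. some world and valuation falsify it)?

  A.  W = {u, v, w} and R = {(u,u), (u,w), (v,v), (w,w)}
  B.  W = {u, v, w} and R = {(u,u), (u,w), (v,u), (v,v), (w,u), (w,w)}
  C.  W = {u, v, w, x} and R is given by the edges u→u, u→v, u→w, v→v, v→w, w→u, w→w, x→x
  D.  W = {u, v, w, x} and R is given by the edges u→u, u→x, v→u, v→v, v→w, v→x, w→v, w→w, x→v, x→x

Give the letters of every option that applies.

The schema ◇□q → q is the dual of axiom B; it is valid on a frame iff R is symmetric.
(A) R is not symmetric (u R w but not w R u), so the schema fails here.
(B) R is not symmetric (v R u but not u R v), so the schema fails here.
(C) R is not symmetric (u R v but not v R u), so the schema fails here.
(D) R is not symmetric (u R x but not x R u), so the schema fails here.

A, B, C, D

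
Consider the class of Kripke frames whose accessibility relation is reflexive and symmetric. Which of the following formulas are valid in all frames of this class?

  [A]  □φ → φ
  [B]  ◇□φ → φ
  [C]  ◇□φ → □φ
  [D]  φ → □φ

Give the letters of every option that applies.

A, B

Reflexive relations are serial.
(A) □φ → φ is axiom T; it is valid on a frame exactly when R is reflexive. Every such R is reflexive, so valid.
(B) ◇□φ → φ (the dual of axiom B) characterises the symmetric frames. Every such R is symmetric — valid.
(C) ◇□φ → □φ is the dual of axiom 5; it is valid on a frame exactly when R is euclidean. Such an R need not be euclidean, so not valid.
(D) φ → □φ (equivalent to ◇p→p) corresponds to R being a subset of the identity. Such an R need not be a subset of the identity, so not valid.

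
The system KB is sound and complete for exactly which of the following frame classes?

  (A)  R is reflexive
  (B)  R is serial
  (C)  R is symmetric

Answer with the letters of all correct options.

C

(A) this class determines T (= KT), not KB.
(B) this class determines D, not KB.
(C) KB is sound and complete for exactly this class.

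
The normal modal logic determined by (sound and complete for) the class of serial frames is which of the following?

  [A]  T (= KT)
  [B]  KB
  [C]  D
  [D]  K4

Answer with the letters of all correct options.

C

(A) T (= KT) is determined by the class of reflexive frames.
(B) KB is determined by the class of symmetric frames.
(C) D is determined by exactly this class.
(D) K4 is determined by the class of transitive frames.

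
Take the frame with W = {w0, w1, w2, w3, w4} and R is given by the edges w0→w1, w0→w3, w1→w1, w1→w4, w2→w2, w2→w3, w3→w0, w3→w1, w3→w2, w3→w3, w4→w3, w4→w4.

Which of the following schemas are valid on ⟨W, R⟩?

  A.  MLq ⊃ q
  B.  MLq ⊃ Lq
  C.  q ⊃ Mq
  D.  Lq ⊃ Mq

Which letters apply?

D

R is not reflexive: not w0 R w0.
R is not symmetric: w0 R w1 but not w1 R w0.
R is not euclidean: w0 R w1 and w0 R w3 but not w1 R w3.
R is serial: every world has an R-successor.
(A) the dual of axiom B: valid iff R is symmetric. R is not symmetric — not valid.
(B) MLq ⊃ Lq (the dual of axiom 5) characterises the euclidean frames. R is not euclidean — not valid.
(C) the dual of axiom T: valid iff R is reflexive. R is not reflexive — not valid.
(D) Lq ⊃ Mq is axiom D, which corresponds to seriality. R is serial — valid.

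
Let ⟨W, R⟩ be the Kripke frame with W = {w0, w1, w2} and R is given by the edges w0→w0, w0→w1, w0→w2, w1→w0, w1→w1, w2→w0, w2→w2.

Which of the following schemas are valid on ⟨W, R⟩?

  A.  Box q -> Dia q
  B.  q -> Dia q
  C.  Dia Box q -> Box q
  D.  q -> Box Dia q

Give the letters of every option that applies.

R is reflexive: each world relates to itself.
R is symmetric: every R-edge is matched by its reverse.
R is not euclidean: w0 R w1 and w0 R w2 but not w1 R w2.
R is serial: every world has an R-successor.
(A) Box q -> Dia q (axiom D) characterises the serial frames. R is serial — valid.
(B) q -> Dia q is the dual of axiom T; it is valid on a frame exactly when R is reflexive. R is reflexive, so valid.
(C) Dia Box q -> Box q is the dual of axiom 5; it is valid on a frame exactly when R is euclidean. R is not euclidean, so not valid.
(D) q -> Box Dia q is axiom B, which corresponds to symmetry. R is symmetric — valid.

A, B, D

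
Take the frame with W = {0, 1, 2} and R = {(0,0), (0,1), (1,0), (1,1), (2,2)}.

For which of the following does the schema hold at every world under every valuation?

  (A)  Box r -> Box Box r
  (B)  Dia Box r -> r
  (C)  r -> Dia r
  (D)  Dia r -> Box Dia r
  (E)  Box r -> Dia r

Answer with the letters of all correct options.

A, B, C, D, E

R is reflexive: each world relates to itself.
R is symmetric: every R-edge is matched by its reverse.
R is transitive: R is closed under composition.
R is euclidean: any two R-successors of the same world are R-related.
R is serial: every world has an R-successor.
(A) Box r -> Box Box r is axiom 4; it is valid on a frame exactly when R is transitive. R is transitive, so valid.
(B) the dual of axiom B: valid iff R is symmetric. R is symmetric — valid.
(C) r -> Dia r (the dual of axiom T) characterises the reflexive frames. R is reflexive — valid.
(D) Dia r -> Box Dia r is axiom 5; it is valid on a frame exactly when R is euclidean. R is euclidean, so valid.
(E) axiom D: valid iff R is serial. R is serial — valid.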